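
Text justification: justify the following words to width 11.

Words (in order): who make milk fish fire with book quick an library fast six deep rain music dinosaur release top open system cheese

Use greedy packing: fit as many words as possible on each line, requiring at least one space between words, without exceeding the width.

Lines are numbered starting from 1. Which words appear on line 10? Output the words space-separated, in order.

Answer: release top

Derivation:
Line 1: ['who', 'make'] (min_width=8, slack=3)
Line 2: ['milk', 'fish'] (min_width=9, slack=2)
Line 3: ['fire', 'with'] (min_width=9, slack=2)
Line 4: ['book', 'quick'] (min_width=10, slack=1)
Line 5: ['an', 'library'] (min_width=10, slack=1)
Line 6: ['fast', 'six'] (min_width=8, slack=3)
Line 7: ['deep', 'rain'] (min_width=9, slack=2)
Line 8: ['music'] (min_width=5, slack=6)
Line 9: ['dinosaur'] (min_width=8, slack=3)
Line 10: ['release', 'top'] (min_width=11, slack=0)
Line 11: ['open', 'system'] (min_width=11, slack=0)
Line 12: ['cheese'] (min_width=6, slack=5)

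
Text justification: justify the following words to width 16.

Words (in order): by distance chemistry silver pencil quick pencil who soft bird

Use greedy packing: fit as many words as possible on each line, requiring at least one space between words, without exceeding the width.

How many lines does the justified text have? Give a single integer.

Answer: 5

Derivation:
Line 1: ['by', 'distance'] (min_width=11, slack=5)
Line 2: ['chemistry', 'silver'] (min_width=16, slack=0)
Line 3: ['pencil', 'quick'] (min_width=12, slack=4)
Line 4: ['pencil', 'who', 'soft'] (min_width=15, slack=1)
Line 5: ['bird'] (min_width=4, slack=12)
Total lines: 5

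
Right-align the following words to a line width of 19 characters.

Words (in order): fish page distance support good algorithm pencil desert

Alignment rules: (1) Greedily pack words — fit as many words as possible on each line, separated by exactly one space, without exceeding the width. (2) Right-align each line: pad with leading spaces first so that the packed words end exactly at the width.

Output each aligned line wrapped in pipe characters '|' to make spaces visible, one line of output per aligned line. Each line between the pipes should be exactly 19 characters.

Line 1: ['fish', 'page', 'distance'] (min_width=18, slack=1)
Line 2: ['support', 'good'] (min_width=12, slack=7)
Line 3: ['algorithm', 'pencil'] (min_width=16, slack=3)
Line 4: ['desert'] (min_width=6, slack=13)

Answer: | fish page distance|
|       support good|
|   algorithm pencil|
|             desert|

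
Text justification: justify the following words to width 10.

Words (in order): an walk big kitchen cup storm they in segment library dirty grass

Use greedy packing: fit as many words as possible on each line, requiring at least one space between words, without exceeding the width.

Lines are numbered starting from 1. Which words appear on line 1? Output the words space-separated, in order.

Line 1: ['an', 'walk'] (min_width=7, slack=3)
Line 2: ['big'] (min_width=3, slack=7)
Line 3: ['kitchen'] (min_width=7, slack=3)
Line 4: ['cup', 'storm'] (min_width=9, slack=1)
Line 5: ['they', 'in'] (min_width=7, slack=3)
Line 6: ['segment'] (min_width=7, slack=3)
Line 7: ['library'] (min_width=7, slack=3)
Line 8: ['dirty'] (min_width=5, slack=5)
Line 9: ['grass'] (min_width=5, slack=5)

Answer: an walk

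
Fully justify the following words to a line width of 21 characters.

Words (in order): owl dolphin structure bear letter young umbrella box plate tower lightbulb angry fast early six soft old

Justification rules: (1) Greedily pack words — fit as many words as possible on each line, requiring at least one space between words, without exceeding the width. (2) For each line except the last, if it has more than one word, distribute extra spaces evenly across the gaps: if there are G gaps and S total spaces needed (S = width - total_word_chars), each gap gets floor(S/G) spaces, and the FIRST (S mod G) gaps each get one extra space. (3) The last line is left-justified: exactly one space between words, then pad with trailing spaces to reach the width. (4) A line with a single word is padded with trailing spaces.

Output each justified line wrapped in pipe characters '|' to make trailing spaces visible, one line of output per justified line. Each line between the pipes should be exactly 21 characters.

Line 1: ['owl', 'dolphin', 'structure'] (min_width=21, slack=0)
Line 2: ['bear', 'letter', 'young'] (min_width=17, slack=4)
Line 3: ['umbrella', 'box', 'plate'] (min_width=18, slack=3)
Line 4: ['tower', 'lightbulb', 'angry'] (min_width=21, slack=0)
Line 5: ['fast', 'early', 'six', 'soft'] (min_width=19, slack=2)
Line 6: ['old'] (min_width=3, slack=18)

Answer: |owl dolphin structure|
|bear   letter   young|
|umbrella   box  plate|
|tower lightbulb angry|
|fast  early  six soft|
|old                  |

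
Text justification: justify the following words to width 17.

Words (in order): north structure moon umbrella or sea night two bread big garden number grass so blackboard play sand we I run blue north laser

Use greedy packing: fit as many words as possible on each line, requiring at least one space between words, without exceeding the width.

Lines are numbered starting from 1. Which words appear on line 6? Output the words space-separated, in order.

Answer: blackboard play

Derivation:
Line 1: ['north', 'structure'] (min_width=15, slack=2)
Line 2: ['moon', 'umbrella', 'or'] (min_width=16, slack=1)
Line 3: ['sea', 'night', 'two'] (min_width=13, slack=4)
Line 4: ['bread', 'big', 'garden'] (min_width=16, slack=1)
Line 5: ['number', 'grass', 'so'] (min_width=15, slack=2)
Line 6: ['blackboard', 'play'] (min_width=15, slack=2)
Line 7: ['sand', 'we', 'I', 'run'] (min_width=13, slack=4)
Line 8: ['blue', 'north', 'laser'] (min_width=16, slack=1)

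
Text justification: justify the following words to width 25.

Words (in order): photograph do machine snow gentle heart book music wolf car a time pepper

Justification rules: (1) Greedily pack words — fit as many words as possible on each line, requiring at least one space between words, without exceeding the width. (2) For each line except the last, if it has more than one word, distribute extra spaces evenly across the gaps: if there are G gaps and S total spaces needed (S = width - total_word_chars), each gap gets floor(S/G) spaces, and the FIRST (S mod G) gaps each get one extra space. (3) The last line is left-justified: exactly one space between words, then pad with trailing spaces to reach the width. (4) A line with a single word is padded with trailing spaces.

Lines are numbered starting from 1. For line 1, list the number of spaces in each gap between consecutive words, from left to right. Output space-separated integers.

Answer: 3 3

Derivation:
Line 1: ['photograph', 'do', 'machine'] (min_width=21, slack=4)
Line 2: ['snow', 'gentle', 'heart', 'book'] (min_width=22, slack=3)
Line 3: ['music', 'wolf', 'car', 'a', 'time'] (min_width=21, slack=4)
Line 4: ['pepper'] (min_width=6, slack=19)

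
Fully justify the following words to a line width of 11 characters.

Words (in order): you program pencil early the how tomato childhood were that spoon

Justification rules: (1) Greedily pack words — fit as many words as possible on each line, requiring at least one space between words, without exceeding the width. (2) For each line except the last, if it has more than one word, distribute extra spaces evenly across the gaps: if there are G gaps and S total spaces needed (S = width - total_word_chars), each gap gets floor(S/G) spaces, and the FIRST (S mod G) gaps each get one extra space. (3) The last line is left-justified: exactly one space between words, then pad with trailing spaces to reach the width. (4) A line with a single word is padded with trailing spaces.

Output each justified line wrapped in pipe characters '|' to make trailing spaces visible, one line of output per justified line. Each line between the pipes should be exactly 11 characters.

Line 1: ['you', 'program'] (min_width=11, slack=0)
Line 2: ['pencil'] (min_width=6, slack=5)
Line 3: ['early', 'the'] (min_width=9, slack=2)
Line 4: ['how', 'tomato'] (min_width=10, slack=1)
Line 5: ['childhood'] (min_width=9, slack=2)
Line 6: ['were', 'that'] (min_width=9, slack=2)
Line 7: ['spoon'] (min_width=5, slack=6)

Answer: |you program|
|pencil     |
|early   the|
|how  tomato|
|childhood  |
|were   that|
|spoon      |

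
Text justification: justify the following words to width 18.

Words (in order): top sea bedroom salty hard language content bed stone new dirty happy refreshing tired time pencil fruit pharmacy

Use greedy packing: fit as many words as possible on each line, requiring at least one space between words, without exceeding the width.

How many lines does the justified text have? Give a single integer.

Line 1: ['top', 'sea', 'bedroom'] (min_width=15, slack=3)
Line 2: ['salty', 'hard'] (min_width=10, slack=8)
Line 3: ['language', 'content'] (min_width=16, slack=2)
Line 4: ['bed', 'stone', 'new'] (min_width=13, slack=5)
Line 5: ['dirty', 'happy'] (min_width=11, slack=7)
Line 6: ['refreshing', 'tired'] (min_width=16, slack=2)
Line 7: ['time', 'pencil', 'fruit'] (min_width=17, slack=1)
Line 8: ['pharmacy'] (min_width=8, slack=10)
Total lines: 8

Answer: 8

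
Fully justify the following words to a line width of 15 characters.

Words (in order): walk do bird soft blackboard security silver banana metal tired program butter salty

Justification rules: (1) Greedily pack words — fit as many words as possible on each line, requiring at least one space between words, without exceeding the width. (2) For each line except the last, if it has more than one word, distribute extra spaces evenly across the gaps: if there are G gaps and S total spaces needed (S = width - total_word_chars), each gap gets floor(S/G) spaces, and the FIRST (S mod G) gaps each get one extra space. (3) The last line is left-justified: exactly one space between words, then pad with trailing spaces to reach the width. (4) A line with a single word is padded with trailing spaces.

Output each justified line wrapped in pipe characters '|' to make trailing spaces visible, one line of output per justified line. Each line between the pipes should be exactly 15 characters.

Line 1: ['walk', 'do', 'bird'] (min_width=12, slack=3)
Line 2: ['soft', 'blackboard'] (min_width=15, slack=0)
Line 3: ['security', 'silver'] (min_width=15, slack=0)
Line 4: ['banana', 'metal'] (min_width=12, slack=3)
Line 5: ['tired', 'program'] (min_width=13, slack=2)
Line 6: ['butter', 'salty'] (min_width=12, slack=3)

Answer: |walk   do  bird|
|soft blackboard|
|security silver|
|banana    metal|
|tired   program|
|butter salty   |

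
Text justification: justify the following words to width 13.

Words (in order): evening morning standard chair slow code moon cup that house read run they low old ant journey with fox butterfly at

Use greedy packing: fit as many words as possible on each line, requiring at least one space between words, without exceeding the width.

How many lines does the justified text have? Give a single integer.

Line 1: ['evening'] (min_width=7, slack=6)
Line 2: ['morning'] (min_width=7, slack=6)
Line 3: ['standard'] (min_width=8, slack=5)
Line 4: ['chair', 'slow'] (min_width=10, slack=3)
Line 5: ['code', 'moon', 'cup'] (min_width=13, slack=0)
Line 6: ['that', 'house'] (min_width=10, slack=3)
Line 7: ['read', 'run', 'they'] (min_width=13, slack=0)
Line 8: ['low', 'old', 'ant'] (min_width=11, slack=2)
Line 9: ['journey', 'with'] (min_width=12, slack=1)
Line 10: ['fox', 'butterfly'] (min_width=13, slack=0)
Line 11: ['at'] (min_width=2, slack=11)
Total lines: 11

Answer: 11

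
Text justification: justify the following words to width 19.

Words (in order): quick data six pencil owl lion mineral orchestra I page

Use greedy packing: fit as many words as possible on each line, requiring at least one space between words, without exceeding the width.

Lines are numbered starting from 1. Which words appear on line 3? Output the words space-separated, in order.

Answer: mineral orchestra I

Derivation:
Line 1: ['quick', 'data', 'six'] (min_width=14, slack=5)
Line 2: ['pencil', 'owl', 'lion'] (min_width=15, slack=4)
Line 3: ['mineral', 'orchestra', 'I'] (min_width=19, slack=0)
Line 4: ['page'] (min_width=4, slack=15)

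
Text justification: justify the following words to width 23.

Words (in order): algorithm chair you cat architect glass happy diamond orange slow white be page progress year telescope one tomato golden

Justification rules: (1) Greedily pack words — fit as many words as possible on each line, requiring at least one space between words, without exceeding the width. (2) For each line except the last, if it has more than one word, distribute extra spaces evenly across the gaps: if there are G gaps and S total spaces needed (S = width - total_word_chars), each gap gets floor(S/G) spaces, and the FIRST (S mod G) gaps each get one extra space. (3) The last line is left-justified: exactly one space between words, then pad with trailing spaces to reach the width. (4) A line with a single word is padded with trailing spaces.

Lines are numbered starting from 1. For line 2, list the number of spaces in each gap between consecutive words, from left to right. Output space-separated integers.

Line 1: ['algorithm', 'chair', 'you', 'cat'] (min_width=23, slack=0)
Line 2: ['architect', 'glass', 'happy'] (min_width=21, slack=2)
Line 3: ['diamond', 'orange', 'slow'] (min_width=19, slack=4)
Line 4: ['white', 'be', 'page', 'progress'] (min_width=22, slack=1)
Line 5: ['year', 'telescope', 'one'] (min_width=18, slack=5)
Line 6: ['tomato', 'golden'] (min_width=13, slack=10)

Answer: 2 2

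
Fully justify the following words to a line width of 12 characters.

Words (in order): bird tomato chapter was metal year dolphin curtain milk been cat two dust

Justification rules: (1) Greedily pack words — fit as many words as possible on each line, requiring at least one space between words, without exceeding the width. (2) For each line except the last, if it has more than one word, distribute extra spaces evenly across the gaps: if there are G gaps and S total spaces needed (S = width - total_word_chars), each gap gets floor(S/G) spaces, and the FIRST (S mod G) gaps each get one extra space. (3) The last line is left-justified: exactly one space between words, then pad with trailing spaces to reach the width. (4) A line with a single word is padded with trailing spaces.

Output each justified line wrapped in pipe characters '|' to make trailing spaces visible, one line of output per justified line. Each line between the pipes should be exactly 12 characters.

Line 1: ['bird', 'tomato'] (min_width=11, slack=1)
Line 2: ['chapter', 'was'] (min_width=11, slack=1)
Line 3: ['metal', 'year'] (min_width=10, slack=2)
Line 4: ['dolphin'] (min_width=7, slack=5)
Line 5: ['curtain', 'milk'] (min_width=12, slack=0)
Line 6: ['been', 'cat', 'two'] (min_width=12, slack=0)
Line 7: ['dust'] (min_width=4, slack=8)

Answer: |bird  tomato|
|chapter  was|
|metal   year|
|dolphin     |
|curtain milk|
|been cat two|
|dust        |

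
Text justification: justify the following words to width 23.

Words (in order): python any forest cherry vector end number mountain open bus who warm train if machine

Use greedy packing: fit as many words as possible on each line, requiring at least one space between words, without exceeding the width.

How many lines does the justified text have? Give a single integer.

Answer: 5

Derivation:
Line 1: ['python', 'any', 'forest'] (min_width=17, slack=6)
Line 2: ['cherry', 'vector', 'end'] (min_width=17, slack=6)
Line 3: ['number', 'mountain', 'open'] (min_width=20, slack=3)
Line 4: ['bus', 'who', 'warm', 'train', 'if'] (min_width=21, slack=2)
Line 5: ['machine'] (min_width=7, slack=16)
Total lines: 5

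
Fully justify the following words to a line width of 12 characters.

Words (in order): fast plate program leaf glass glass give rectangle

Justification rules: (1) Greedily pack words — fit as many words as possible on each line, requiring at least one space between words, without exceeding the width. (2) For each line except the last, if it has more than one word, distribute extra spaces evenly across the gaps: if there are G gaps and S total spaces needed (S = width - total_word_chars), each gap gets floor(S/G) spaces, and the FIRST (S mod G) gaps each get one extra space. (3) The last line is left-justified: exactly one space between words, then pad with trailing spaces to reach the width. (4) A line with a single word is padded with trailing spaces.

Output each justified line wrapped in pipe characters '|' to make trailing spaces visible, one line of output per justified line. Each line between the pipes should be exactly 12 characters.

Line 1: ['fast', 'plate'] (min_width=10, slack=2)
Line 2: ['program', 'leaf'] (min_width=12, slack=0)
Line 3: ['glass', 'glass'] (min_width=11, slack=1)
Line 4: ['give'] (min_width=4, slack=8)
Line 5: ['rectangle'] (min_width=9, slack=3)

Answer: |fast   plate|
|program leaf|
|glass  glass|
|give        |
|rectangle   |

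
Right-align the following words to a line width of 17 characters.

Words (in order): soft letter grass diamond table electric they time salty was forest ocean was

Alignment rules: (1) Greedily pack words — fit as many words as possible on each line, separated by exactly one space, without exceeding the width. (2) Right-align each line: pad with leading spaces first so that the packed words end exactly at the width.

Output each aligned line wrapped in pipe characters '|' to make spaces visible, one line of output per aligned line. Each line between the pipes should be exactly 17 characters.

Answer: |soft letter grass|
|    diamond table|
|    electric they|
|   time salty was|
| forest ocean was|

Derivation:
Line 1: ['soft', 'letter', 'grass'] (min_width=17, slack=0)
Line 2: ['diamond', 'table'] (min_width=13, slack=4)
Line 3: ['electric', 'they'] (min_width=13, slack=4)
Line 4: ['time', 'salty', 'was'] (min_width=14, slack=3)
Line 5: ['forest', 'ocean', 'was'] (min_width=16, slack=1)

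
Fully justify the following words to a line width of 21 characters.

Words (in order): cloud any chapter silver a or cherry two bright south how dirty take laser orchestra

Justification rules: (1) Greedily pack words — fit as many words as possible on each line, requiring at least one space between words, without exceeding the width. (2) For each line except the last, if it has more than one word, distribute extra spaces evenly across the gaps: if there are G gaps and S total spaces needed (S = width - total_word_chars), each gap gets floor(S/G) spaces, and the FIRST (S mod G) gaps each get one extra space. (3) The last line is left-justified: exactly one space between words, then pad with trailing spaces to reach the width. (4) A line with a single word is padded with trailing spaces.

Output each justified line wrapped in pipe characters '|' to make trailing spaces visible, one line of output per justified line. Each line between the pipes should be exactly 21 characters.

Line 1: ['cloud', 'any', 'chapter'] (min_width=17, slack=4)
Line 2: ['silver', 'a', 'or', 'cherry'] (min_width=18, slack=3)
Line 3: ['two', 'bright', 'south', 'how'] (min_width=20, slack=1)
Line 4: ['dirty', 'take', 'laser'] (min_width=16, slack=5)
Line 5: ['orchestra'] (min_width=9, slack=12)

Answer: |cloud   any   chapter|
|silver  a  or  cherry|
|two  bright south how|
|dirty    take   laser|
|orchestra            |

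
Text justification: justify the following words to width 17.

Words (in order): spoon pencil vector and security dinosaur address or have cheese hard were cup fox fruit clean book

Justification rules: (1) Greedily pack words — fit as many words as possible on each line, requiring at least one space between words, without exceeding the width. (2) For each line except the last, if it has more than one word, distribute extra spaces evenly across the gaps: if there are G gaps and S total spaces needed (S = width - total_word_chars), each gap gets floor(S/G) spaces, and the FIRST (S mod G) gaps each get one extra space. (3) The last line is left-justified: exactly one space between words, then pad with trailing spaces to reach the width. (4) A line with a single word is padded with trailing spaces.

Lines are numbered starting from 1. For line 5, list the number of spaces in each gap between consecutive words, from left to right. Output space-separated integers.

Answer: 2 1

Derivation:
Line 1: ['spoon', 'pencil'] (min_width=12, slack=5)
Line 2: ['vector', 'and'] (min_width=10, slack=7)
Line 3: ['security', 'dinosaur'] (min_width=17, slack=0)
Line 4: ['address', 'or', 'have'] (min_width=15, slack=2)
Line 5: ['cheese', 'hard', 'were'] (min_width=16, slack=1)
Line 6: ['cup', 'fox', 'fruit'] (min_width=13, slack=4)
Line 7: ['clean', 'book'] (min_width=10, slack=7)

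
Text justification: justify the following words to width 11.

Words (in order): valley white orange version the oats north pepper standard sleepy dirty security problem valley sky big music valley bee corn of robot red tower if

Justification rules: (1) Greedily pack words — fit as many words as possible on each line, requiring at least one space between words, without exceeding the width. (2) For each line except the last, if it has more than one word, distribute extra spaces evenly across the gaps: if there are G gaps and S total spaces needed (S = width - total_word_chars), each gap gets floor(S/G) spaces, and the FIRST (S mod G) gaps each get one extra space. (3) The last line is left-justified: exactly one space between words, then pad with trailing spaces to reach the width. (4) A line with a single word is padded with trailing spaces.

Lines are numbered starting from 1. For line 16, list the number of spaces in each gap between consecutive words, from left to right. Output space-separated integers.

Answer: 3

Derivation:
Line 1: ['valley'] (min_width=6, slack=5)
Line 2: ['white'] (min_width=5, slack=6)
Line 3: ['orange'] (min_width=6, slack=5)
Line 4: ['version', 'the'] (min_width=11, slack=0)
Line 5: ['oats', 'north'] (min_width=10, slack=1)
Line 6: ['pepper'] (min_width=6, slack=5)
Line 7: ['standard'] (min_width=8, slack=3)
Line 8: ['sleepy'] (min_width=6, slack=5)
Line 9: ['dirty'] (min_width=5, slack=6)
Line 10: ['security'] (min_width=8, slack=3)
Line 11: ['problem'] (min_width=7, slack=4)
Line 12: ['valley', 'sky'] (min_width=10, slack=1)
Line 13: ['big', 'music'] (min_width=9, slack=2)
Line 14: ['valley', 'bee'] (min_width=10, slack=1)
Line 15: ['corn', 'of'] (min_width=7, slack=4)
Line 16: ['robot', 'red'] (min_width=9, slack=2)
Line 17: ['tower', 'if'] (min_width=8, slack=3)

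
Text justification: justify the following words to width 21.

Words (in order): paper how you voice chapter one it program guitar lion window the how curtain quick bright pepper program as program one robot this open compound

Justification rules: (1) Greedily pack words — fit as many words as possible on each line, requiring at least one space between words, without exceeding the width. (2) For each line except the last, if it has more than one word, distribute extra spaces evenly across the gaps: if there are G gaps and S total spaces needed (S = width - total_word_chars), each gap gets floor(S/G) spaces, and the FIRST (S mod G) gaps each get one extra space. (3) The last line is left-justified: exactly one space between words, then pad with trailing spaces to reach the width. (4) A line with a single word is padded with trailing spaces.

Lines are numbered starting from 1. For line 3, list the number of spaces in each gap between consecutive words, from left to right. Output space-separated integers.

Answer: 2 2

Derivation:
Line 1: ['paper', 'how', 'you', 'voice'] (min_width=19, slack=2)
Line 2: ['chapter', 'one', 'it'] (min_width=14, slack=7)
Line 3: ['program', 'guitar', 'lion'] (min_width=19, slack=2)
Line 4: ['window', 'the', 'how'] (min_width=14, slack=7)
Line 5: ['curtain', 'quick', 'bright'] (min_width=20, slack=1)
Line 6: ['pepper', 'program', 'as'] (min_width=17, slack=4)
Line 7: ['program', 'one', 'robot'] (min_width=17, slack=4)
Line 8: ['this', 'open', 'compound'] (min_width=18, slack=3)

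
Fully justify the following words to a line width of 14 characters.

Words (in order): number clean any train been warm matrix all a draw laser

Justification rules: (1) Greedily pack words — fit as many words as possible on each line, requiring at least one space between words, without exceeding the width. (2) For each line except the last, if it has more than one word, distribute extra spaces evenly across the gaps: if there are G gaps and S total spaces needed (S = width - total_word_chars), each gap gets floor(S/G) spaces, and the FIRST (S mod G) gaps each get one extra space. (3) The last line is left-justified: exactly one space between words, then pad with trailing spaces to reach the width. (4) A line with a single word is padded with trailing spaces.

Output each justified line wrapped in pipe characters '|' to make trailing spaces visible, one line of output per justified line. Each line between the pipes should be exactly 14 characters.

Line 1: ['number', 'clean'] (min_width=12, slack=2)
Line 2: ['any', 'train', 'been'] (min_width=14, slack=0)
Line 3: ['warm', 'matrix'] (min_width=11, slack=3)
Line 4: ['all', 'a', 'draw'] (min_width=10, slack=4)
Line 5: ['laser'] (min_width=5, slack=9)

Answer: |number   clean|
|any train been|
|warm    matrix|
|all   a   draw|
|laser         |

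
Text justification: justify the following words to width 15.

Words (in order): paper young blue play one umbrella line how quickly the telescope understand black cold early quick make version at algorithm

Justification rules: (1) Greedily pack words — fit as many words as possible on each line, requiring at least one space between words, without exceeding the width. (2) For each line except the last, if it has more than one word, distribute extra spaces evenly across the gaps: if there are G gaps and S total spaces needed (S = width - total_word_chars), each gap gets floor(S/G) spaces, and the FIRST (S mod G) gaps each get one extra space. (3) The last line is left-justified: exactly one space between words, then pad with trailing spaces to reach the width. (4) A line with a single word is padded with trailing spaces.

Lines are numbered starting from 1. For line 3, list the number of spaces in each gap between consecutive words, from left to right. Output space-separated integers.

Line 1: ['paper', 'young'] (min_width=11, slack=4)
Line 2: ['blue', 'play', 'one'] (min_width=13, slack=2)
Line 3: ['umbrella', 'line'] (min_width=13, slack=2)
Line 4: ['how', 'quickly', 'the'] (min_width=15, slack=0)
Line 5: ['telescope'] (min_width=9, slack=6)
Line 6: ['understand'] (min_width=10, slack=5)
Line 7: ['black', 'cold'] (min_width=10, slack=5)
Line 8: ['early', 'quick'] (min_width=11, slack=4)
Line 9: ['make', 'version', 'at'] (min_width=15, slack=0)
Line 10: ['algorithm'] (min_width=9, slack=6)

Answer: 3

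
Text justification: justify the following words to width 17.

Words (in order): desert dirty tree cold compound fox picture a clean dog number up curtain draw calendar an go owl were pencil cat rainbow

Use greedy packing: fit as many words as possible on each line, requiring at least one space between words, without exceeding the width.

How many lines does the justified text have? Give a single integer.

Line 1: ['desert', 'dirty', 'tree'] (min_width=17, slack=0)
Line 2: ['cold', 'compound', 'fox'] (min_width=17, slack=0)
Line 3: ['picture', 'a', 'clean'] (min_width=15, slack=2)
Line 4: ['dog', 'number', 'up'] (min_width=13, slack=4)
Line 5: ['curtain', 'draw'] (min_width=12, slack=5)
Line 6: ['calendar', 'an', 'go'] (min_width=14, slack=3)
Line 7: ['owl', 'were', 'pencil'] (min_width=15, slack=2)
Line 8: ['cat', 'rainbow'] (min_width=11, slack=6)
Total lines: 8

Answer: 8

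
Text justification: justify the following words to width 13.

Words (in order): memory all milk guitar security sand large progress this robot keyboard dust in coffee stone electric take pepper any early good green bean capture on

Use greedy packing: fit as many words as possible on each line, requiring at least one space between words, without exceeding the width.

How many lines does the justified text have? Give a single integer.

Line 1: ['memory', 'all'] (min_width=10, slack=3)
Line 2: ['milk', 'guitar'] (min_width=11, slack=2)
Line 3: ['security', 'sand'] (min_width=13, slack=0)
Line 4: ['large'] (min_width=5, slack=8)
Line 5: ['progress', 'this'] (min_width=13, slack=0)
Line 6: ['robot'] (min_width=5, slack=8)
Line 7: ['keyboard', 'dust'] (min_width=13, slack=0)
Line 8: ['in', 'coffee'] (min_width=9, slack=4)
Line 9: ['stone'] (min_width=5, slack=8)
Line 10: ['electric', 'take'] (min_width=13, slack=0)
Line 11: ['pepper', 'any'] (min_width=10, slack=3)
Line 12: ['early', 'good'] (min_width=10, slack=3)
Line 13: ['green', 'bean'] (min_width=10, slack=3)
Line 14: ['capture', 'on'] (min_width=10, slack=3)
Total lines: 14

Answer: 14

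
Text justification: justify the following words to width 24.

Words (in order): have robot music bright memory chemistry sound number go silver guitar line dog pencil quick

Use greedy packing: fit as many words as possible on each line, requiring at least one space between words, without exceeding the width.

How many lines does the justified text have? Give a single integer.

Line 1: ['have', 'robot', 'music', 'bright'] (min_width=23, slack=1)
Line 2: ['memory', 'chemistry', 'sound'] (min_width=22, slack=2)
Line 3: ['number', 'go', 'silver', 'guitar'] (min_width=23, slack=1)
Line 4: ['line', 'dog', 'pencil', 'quick'] (min_width=21, slack=3)
Total lines: 4

Answer: 4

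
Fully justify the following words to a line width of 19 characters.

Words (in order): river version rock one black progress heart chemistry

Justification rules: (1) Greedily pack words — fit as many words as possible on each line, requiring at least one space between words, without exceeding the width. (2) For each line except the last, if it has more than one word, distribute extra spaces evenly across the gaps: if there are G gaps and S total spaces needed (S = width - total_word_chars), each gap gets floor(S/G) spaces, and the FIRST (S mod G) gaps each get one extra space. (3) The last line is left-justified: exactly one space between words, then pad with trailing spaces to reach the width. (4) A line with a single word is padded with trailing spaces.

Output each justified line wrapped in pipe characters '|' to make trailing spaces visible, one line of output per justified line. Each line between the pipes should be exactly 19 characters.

Answer: |river  version rock|
|one  black progress|
|heart chemistry    |

Derivation:
Line 1: ['river', 'version', 'rock'] (min_width=18, slack=1)
Line 2: ['one', 'black', 'progress'] (min_width=18, slack=1)
Line 3: ['heart', 'chemistry'] (min_width=15, slack=4)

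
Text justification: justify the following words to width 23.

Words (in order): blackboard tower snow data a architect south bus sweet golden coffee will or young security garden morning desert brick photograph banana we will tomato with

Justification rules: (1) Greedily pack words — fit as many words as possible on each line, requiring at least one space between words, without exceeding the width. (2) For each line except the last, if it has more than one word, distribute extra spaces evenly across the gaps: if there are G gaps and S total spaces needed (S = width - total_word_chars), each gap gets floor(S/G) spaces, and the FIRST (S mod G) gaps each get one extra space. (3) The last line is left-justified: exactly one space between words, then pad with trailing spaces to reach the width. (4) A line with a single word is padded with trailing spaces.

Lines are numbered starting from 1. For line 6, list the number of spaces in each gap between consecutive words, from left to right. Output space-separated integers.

Answer: 1 1

Derivation:
Line 1: ['blackboard', 'tower', 'snow'] (min_width=21, slack=2)
Line 2: ['data', 'a', 'architect', 'south'] (min_width=22, slack=1)
Line 3: ['bus', 'sweet', 'golden', 'coffee'] (min_width=23, slack=0)
Line 4: ['will', 'or', 'young', 'security'] (min_width=22, slack=1)
Line 5: ['garden', 'morning', 'desert'] (min_width=21, slack=2)
Line 6: ['brick', 'photograph', 'banana'] (min_width=23, slack=0)
Line 7: ['we', 'will', 'tomato', 'with'] (min_width=19, slack=4)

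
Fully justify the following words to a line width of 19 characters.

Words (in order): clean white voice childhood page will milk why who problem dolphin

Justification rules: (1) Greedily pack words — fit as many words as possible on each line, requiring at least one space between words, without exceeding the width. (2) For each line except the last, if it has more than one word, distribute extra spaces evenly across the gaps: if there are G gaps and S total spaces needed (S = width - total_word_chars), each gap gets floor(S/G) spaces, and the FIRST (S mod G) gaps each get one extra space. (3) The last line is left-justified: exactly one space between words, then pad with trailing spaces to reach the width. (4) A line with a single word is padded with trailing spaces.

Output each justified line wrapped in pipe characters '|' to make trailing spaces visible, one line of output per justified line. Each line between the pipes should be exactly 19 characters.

Line 1: ['clean', 'white', 'voice'] (min_width=17, slack=2)
Line 2: ['childhood', 'page', 'will'] (min_width=19, slack=0)
Line 3: ['milk', 'why', 'who'] (min_width=12, slack=7)
Line 4: ['problem', 'dolphin'] (min_width=15, slack=4)

Answer: |clean  white  voice|
|childhood page will|
|milk     why    who|
|problem dolphin    |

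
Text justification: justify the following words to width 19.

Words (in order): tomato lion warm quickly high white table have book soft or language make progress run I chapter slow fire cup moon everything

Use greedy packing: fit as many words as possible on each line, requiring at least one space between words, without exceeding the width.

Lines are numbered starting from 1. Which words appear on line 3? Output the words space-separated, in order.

Answer: table have book

Derivation:
Line 1: ['tomato', 'lion', 'warm'] (min_width=16, slack=3)
Line 2: ['quickly', 'high', 'white'] (min_width=18, slack=1)
Line 3: ['table', 'have', 'book'] (min_width=15, slack=4)
Line 4: ['soft', 'or', 'language'] (min_width=16, slack=3)
Line 5: ['make', 'progress', 'run', 'I'] (min_width=19, slack=0)
Line 6: ['chapter', 'slow', 'fire'] (min_width=17, slack=2)
Line 7: ['cup', 'moon', 'everything'] (min_width=19, slack=0)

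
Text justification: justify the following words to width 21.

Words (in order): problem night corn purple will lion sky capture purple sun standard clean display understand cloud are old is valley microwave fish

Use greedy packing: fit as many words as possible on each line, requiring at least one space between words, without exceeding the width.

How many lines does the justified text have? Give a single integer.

Line 1: ['problem', 'night', 'corn'] (min_width=18, slack=3)
Line 2: ['purple', 'will', 'lion', 'sky'] (min_width=20, slack=1)
Line 3: ['capture', 'purple', 'sun'] (min_width=18, slack=3)
Line 4: ['standard', 'clean'] (min_width=14, slack=7)
Line 5: ['display', 'understand'] (min_width=18, slack=3)
Line 6: ['cloud', 'are', 'old', 'is'] (min_width=16, slack=5)
Line 7: ['valley', 'microwave', 'fish'] (min_width=21, slack=0)
Total lines: 7

Answer: 7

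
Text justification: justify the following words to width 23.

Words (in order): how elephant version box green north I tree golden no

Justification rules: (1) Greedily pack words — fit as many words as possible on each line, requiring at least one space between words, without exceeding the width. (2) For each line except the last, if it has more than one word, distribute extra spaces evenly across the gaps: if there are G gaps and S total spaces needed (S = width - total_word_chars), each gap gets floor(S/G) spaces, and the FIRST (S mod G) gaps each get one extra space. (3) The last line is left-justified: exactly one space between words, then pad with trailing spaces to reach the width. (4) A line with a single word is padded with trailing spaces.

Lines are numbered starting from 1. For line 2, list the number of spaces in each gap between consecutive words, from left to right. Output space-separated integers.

Line 1: ['how', 'elephant', 'version'] (min_width=20, slack=3)
Line 2: ['box', 'green', 'north', 'I', 'tree'] (min_width=22, slack=1)
Line 3: ['golden', 'no'] (min_width=9, slack=14)

Answer: 2 1 1 1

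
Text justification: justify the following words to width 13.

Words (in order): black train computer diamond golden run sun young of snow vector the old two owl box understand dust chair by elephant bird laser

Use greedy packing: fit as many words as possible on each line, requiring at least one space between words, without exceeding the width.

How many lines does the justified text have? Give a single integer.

Answer: 12

Derivation:
Line 1: ['black', 'train'] (min_width=11, slack=2)
Line 2: ['computer'] (min_width=8, slack=5)
Line 3: ['diamond'] (min_width=7, slack=6)
Line 4: ['golden', 'run'] (min_width=10, slack=3)
Line 5: ['sun', 'young', 'of'] (min_width=12, slack=1)
Line 6: ['snow', 'vector'] (min_width=11, slack=2)
Line 7: ['the', 'old', 'two'] (min_width=11, slack=2)
Line 8: ['owl', 'box'] (min_width=7, slack=6)
Line 9: ['understand'] (min_width=10, slack=3)
Line 10: ['dust', 'chair', 'by'] (min_width=13, slack=0)
Line 11: ['elephant', 'bird'] (min_width=13, slack=0)
Line 12: ['laser'] (min_width=5, slack=8)
Total lines: 12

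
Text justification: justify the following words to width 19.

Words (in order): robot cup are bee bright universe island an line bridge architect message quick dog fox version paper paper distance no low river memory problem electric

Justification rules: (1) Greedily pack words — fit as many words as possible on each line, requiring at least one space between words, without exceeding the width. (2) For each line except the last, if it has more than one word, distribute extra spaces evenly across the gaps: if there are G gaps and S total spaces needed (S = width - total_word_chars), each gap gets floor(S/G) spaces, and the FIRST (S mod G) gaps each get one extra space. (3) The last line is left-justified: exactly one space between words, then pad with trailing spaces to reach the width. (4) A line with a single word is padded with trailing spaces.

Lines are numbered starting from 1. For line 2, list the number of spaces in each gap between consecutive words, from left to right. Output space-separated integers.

Line 1: ['robot', 'cup', 'are', 'bee'] (min_width=17, slack=2)
Line 2: ['bright', 'universe'] (min_width=15, slack=4)
Line 3: ['island', 'an', 'line'] (min_width=14, slack=5)
Line 4: ['bridge', 'architect'] (min_width=16, slack=3)
Line 5: ['message', 'quick', 'dog'] (min_width=17, slack=2)
Line 6: ['fox', 'version', 'paper'] (min_width=17, slack=2)
Line 7: ['paper', 'distance', 'no'] (min_width=17, slack=2)
Line 8: ['low', 'river', 'memory'] (min_width=16, slack=3)
Line 9: ['problem', 'electric'] (min_width=16, slack=3)

Answer: 5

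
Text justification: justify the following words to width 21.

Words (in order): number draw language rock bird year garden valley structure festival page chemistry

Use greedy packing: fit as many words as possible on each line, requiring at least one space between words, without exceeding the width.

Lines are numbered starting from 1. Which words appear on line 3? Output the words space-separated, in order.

Answer: valley structure

Derivation:
Line 1: ['number', 'draw', 'language'] (min_width=20, slack=1)
Line 2: ['rock', 'bird', 'year', 'garden'] (min_width=21, slack=0)
Line 3: ['valley', 'structure'] (min_width=16, slack=5)
Line 4: ['festival', 'page'] (min_width=13, slack=8)
Line 5: ['chemistry'] (min_width=9, slack=12)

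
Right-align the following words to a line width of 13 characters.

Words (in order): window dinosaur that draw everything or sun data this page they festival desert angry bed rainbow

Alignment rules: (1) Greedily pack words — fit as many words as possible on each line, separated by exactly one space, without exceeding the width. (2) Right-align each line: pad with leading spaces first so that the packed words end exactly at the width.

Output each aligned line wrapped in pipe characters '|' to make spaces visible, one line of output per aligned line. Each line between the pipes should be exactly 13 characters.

Line 1: ['window'] (min_width=6, slack=7)
Line 2: ['dinosaur', 'that'] (min_width=13, slack=0)
Line 3: ['draw'] (min_width=4, slack=9)
Line 4: ['everything', 'or'] (min_width=13, slack=0)
Line 5: ['sun', 'data', 'this'] (min_width=13, slack=0)
Line 6: ['page', 'they'] (min_width=9, slack=4)
Line 7: ['festival'] (min_width=8, slack=5)
Line 8: ['desert', 'angry'] (min_width=12, slack=1)
Line 9: ['bed', 'rainbow'] (min_width=11, slack=2)

Answer: |       window|
|dinosaur that|
|         draw|
|everything or|
|sun data this|
|    page they|
|     festival|
| desert angry|
|  bed rainbow|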